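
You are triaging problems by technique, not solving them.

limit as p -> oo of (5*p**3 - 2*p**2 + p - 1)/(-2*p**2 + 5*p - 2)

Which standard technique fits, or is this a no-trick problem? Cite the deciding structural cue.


Method: dominant-term comparison — divide by the highest power of p present: lower-order terms vanish and the dominant ratio remains. l'Hôpital's at-infinity variant applies to the expression viewed as a single quotient; the leading-term comparison is the direct route.


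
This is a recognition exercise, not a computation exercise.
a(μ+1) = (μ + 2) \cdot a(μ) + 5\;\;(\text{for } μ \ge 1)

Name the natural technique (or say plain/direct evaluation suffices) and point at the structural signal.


Technique: a summation factor — rescale the sequence by the product of the weights μ + 2 so far — the recurrence collapses to a plain running sum.


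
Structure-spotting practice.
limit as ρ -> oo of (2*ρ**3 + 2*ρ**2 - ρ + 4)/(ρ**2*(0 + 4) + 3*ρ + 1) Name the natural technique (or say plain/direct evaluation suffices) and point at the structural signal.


Method: dominant-term comparison — divide through by the highest power of ρ; every lower-order term dies and the dominant terms decide the limit. As a single quotient, the ∞/∞ shape would yield to repeated differentiation as well — the growth comparison gets there in one look.


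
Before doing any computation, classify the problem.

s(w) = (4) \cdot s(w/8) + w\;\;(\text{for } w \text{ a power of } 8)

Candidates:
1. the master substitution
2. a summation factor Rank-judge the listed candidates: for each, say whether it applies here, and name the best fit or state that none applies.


Verdict: the master substitution — the argument contracts 8-fold per step: reindex w exponentially and solve the linear recurrence in the new index.
- the master substitution — a fit — the right tool for this form.
- a summation factor: a divided-index call is outside the fixed-shift first-order family a summation factor normalizes.


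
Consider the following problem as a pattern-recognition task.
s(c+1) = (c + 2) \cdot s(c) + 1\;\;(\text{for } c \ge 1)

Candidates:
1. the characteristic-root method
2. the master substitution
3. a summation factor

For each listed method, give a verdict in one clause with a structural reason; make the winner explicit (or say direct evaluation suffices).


Best approach: a summation factor — with the index-dependent coefficient c + 2, dividing by the cumulative product turns the left side into a pure difference.
- the characteristic-root method: the coefficients vary with the index, breaking the constant-coefficient structure the method needs.
- the master substitution — no fixed divisor shrinks the index between calls.
- a summation factor — applicable, and directly so.


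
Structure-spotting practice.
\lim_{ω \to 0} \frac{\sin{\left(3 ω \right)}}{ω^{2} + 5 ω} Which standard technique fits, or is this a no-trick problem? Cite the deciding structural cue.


Best approach: l'Hôpital's rule (0/0) — plug in 0: top and bottom both hit zero, so differentiate each and retry. Known elementary limits would finish this too — the rule just bypasses the case analysis.


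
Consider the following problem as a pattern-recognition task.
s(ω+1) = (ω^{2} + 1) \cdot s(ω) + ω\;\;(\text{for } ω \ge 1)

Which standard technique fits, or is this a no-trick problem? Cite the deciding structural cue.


Best approach: a summation factor — with the index-dependent coefficient ω^{2} + 1, dividing by the cumulative product turns the left side into a pure difference.


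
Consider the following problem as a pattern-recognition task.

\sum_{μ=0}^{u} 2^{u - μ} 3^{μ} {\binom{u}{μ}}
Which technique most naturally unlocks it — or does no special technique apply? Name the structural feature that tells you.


Best approach: the binomial theorem — the summand is term μ of a binomial expansion in 3 and 2; the whole sum is a single power.


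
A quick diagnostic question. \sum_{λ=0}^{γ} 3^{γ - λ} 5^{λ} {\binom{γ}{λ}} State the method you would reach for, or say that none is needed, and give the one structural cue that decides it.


Verdict: the binomial theorem — {\binom{γ}{λ}} weighting matched powers of 5 and 3 is the expanded form of (5 + 3)^γ — fold it back up.


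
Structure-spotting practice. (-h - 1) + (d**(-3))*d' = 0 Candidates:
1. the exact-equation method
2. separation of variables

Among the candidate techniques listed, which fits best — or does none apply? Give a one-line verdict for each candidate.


Best approach: separation of variables — separating collects all d-dependence with the derivative and leaves all h-dependence opposite: variables separate.
- the exact-equation method — the cross-partial test holds only vacuously — each coefficient lives in its own variable, so the exactness machinery reads no structure the split form does not already show.
- separation of variables — applies; the problem has the shape this method handles.


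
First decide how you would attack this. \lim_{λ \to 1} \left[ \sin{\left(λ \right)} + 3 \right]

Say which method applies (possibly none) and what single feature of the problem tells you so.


Best approach: no special technique — no vanishing denominator and no indeterminate clash at the point — evaluation is immediate.


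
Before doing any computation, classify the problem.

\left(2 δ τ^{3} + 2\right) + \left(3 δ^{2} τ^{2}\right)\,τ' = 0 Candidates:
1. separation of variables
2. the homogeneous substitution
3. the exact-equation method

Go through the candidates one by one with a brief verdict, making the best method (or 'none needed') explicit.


Verdict: the exact-equation method — the cross partial derivatives of 2 δ τ^{3} + 2 and 3 δ^{2} τ^{2} agree, so the left side is the total differential of one potential in δ and τ.
- separation of variables — the two dependences do not factor apart.
- the homogeneous substitution: the ratio substitution does not collapse this equation.
- the exact-equation method — yes, a natural case for it.


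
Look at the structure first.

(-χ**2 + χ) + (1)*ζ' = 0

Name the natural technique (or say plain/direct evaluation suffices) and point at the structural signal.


Verdict: no special technique — the slope is a pure function of χ; integrate both sides and be done.


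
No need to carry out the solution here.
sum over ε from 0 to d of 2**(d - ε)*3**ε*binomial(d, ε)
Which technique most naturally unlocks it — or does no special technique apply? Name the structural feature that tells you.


Technique: the binomial theorem — binomial(d, ε) weighting matched powers of 3 and 2 is the expanded form of (3 + 2)^d — fold it back up.


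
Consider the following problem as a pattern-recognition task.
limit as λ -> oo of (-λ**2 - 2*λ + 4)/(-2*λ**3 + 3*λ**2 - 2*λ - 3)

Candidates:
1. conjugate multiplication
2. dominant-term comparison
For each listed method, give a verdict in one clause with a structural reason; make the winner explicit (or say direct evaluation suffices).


Best approach: dominant-term comparison — at large λ only the top-degree terms survive; compare the leading terms and the limit falls out.
- conjugate multiplication — there is no infinity-minus-infinity radical difference to rationalize.
- dominant-term comparison: applies; the problem has the shape this method handles.


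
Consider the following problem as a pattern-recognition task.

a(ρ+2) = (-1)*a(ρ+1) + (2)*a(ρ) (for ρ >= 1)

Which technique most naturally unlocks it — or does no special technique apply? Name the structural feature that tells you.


Diagnosis: the characteristic-root method — linear, homogeneous, constant coefficients: solutions of the form r^ρ exist — find the roots of the characteristic polynomial.


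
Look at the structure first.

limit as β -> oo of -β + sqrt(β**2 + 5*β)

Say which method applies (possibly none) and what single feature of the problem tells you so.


Diagnosis: conjugate multiplication — the ∞ − ∞ radical form is the exact trigger for the conjugate maneuver.


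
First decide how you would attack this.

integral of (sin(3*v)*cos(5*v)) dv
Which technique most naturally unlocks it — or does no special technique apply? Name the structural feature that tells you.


Verdict: a trigonometric identity — apply product-to-sum to sin(3*v)*cos(5*v): two clean single-angle terms replace one awkward product.


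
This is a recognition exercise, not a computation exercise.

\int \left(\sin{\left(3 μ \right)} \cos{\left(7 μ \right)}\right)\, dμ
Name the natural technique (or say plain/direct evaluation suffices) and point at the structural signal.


Diagnosis: a trigonometric identity — two different frequencies multiply in \sin{\left(3 μ \right)} \cos{\left(7 μ \right)}; the product-to-sum formula separates them.


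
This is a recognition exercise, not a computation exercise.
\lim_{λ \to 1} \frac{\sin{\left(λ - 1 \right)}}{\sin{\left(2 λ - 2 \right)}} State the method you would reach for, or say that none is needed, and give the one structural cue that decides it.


Technique: l'Hôpital's rule (0/0) — substituting 1 gives 0 over 0; differentiate top and bottom once and re-evaluate. A first-order expansion at the point is an equally standard path; the rule packages it.


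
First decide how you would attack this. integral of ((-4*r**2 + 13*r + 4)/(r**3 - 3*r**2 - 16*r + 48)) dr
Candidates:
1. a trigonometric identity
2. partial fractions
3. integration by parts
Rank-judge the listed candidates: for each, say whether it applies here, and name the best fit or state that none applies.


Technique: partial fractions — r**3 - 3*r**2 - 16*r + 48 splits into linear pieces, so the quotient is a sum of simple fractions — decompose before integrating.
- a trigonometric identity: no sine or cosine appears, so there is nothing for a trigonometric identity to act on.
- partial fractions — applicable, and directly so.
- integration by parts — no split into a nonconstant polynomial times one of the standard kernels — exp, sine, or cosine of a linear argument, or a logarithm — applies here.


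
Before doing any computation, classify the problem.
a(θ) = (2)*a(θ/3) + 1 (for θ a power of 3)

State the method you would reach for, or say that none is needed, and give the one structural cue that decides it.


Technique: the master substitution — recursion at θ/3 is multiplicative in the index; logarithmic reindexing via θ = 3^m linearizes it.


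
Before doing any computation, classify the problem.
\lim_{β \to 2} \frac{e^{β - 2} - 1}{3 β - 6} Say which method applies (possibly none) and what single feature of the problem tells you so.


Technique: l'Hôpital's rule (0/0) — the 0/0 form at 2 is the signature situation for l'Hôpital's rule. One could equally expand both pieces locally and compare leading terms; the rule does that in one stroke.


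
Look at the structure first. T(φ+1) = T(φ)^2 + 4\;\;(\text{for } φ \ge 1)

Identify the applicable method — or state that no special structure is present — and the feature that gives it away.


Technique: no special technique — a nonlinear dependence on earlier terms breaks linearity, and with it every superposition-based closed form.


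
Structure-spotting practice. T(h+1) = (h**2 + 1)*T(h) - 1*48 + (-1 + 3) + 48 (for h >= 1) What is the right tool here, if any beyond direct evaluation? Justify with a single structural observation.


Best approach: a summation factor — one-term recursion with variable weight h**2 + 1 is solved by product normalization, not by root-finding.


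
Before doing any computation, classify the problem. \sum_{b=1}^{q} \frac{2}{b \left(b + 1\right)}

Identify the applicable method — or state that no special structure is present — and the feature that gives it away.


Diagnosis: telescoping — split \frac{2}{b \left(b + 1\right)} by partial fractions and the pieces are one function at shifted arguments — interior terms cancel.


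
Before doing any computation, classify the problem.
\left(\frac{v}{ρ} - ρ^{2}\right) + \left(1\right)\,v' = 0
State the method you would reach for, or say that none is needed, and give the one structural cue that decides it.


Method: a linear integrating factor — the unknown enters only to the first power against a nonzero forcing term — the integrating-factor template applies directly.


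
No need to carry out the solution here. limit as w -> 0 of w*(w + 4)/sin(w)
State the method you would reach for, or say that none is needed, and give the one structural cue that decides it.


Best approach: l'Hôpital's rule (0/0) — the 0/0 form at 0 is the signature situation for l'Hôpital's rule. A local series expansion at the point resolves it as well; the rule is the packaged version of that step.


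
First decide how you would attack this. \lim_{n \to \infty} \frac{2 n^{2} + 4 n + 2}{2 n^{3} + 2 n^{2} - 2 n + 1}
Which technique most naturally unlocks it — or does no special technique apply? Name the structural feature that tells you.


Best approach: dominant-term comparison — divide by the highest power of n present: lower-order terms vanish and the dominant ratio remains. l'Hôpital's at-infinity variant applies to the expression viewed as a single quotient; the leading-term comparison is the direct route.


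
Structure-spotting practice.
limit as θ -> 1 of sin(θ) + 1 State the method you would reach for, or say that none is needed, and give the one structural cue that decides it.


Best approach: no special technique — the expression is continuous at 1 — substitute and evaluate; no indeterminate form appears.


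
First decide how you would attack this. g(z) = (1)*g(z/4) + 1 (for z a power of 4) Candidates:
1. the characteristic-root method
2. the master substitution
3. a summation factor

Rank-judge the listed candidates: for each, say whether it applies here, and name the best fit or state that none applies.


Method: the master substitution — recursion at z/4 is multiplicative in the index; logarithmic reindexing via z = 4^m linearizes it.
- the characteristic-root method — the recursion divides its index rather than shifting it — outside the constant-shift family the root method covers.
- the master substitution — applies; the problem has the shape this method handles.
- a summation factor: a divided-index call is outside the fixed-shift first-order family a summation factor normalizes.


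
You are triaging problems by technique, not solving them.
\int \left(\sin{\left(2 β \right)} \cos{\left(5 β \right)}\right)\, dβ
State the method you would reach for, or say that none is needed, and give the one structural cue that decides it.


Verdict: a trigonometric identity — apply product-to-sum to \sin{\left(2 β \right)} \cos{\left(5 β \right)}: two clean single-angle terms replace one awkward product.


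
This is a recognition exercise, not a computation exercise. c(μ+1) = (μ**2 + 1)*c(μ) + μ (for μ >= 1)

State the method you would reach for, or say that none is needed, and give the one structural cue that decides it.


Diagnosis: a summation factor — one step of memory with a weight μ**2 + 1 that changes as the index grows — the summation-factor construction is built for this.


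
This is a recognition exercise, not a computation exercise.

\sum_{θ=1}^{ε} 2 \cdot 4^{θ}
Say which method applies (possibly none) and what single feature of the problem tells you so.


Verdict: the geometric series formula — each summand is the previous one scaled by 4; that constant multiplier is itself the geometric structure.


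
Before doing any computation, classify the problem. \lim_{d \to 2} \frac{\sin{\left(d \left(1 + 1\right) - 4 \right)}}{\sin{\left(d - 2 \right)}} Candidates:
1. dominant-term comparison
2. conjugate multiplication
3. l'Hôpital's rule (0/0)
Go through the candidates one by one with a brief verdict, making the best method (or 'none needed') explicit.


Best approach: l'Hôpital's rule (0/0) — both numerator and denominator vanish at 2: the genuine 0/0 indeterminate that l'Hôpital exists for. A first-order expansion at the point is an equally standard path; the rule packages it.
- dominant-term comparison — this limit is not decided by comparing polynomial growth at infinity.
- conjugate multiplication: no difference of divergent radicals appears, so rationalizing has nothing to cancel.
- l'Hôpital's rule (0/0) — yes — fits the structure here.


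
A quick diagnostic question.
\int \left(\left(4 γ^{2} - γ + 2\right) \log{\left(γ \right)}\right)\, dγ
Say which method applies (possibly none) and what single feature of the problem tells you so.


Diagnosis: integration by parts — one parts step with u = \log{\left(γ \right)} trades the logarithm for an algebraic integrand.


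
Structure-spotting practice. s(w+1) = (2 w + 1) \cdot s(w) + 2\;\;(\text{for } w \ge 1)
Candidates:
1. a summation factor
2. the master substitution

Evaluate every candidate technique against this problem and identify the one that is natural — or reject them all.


Diagnosis: a summation factor — an index-dependent multiplier 2 w + 1 rules out characteristic roots; a summation factor converts it to a pure difference.
- a summation factor — a fit — the right tool for this form.
- the master substitution: no fixed divisor shrinks the index between calls.


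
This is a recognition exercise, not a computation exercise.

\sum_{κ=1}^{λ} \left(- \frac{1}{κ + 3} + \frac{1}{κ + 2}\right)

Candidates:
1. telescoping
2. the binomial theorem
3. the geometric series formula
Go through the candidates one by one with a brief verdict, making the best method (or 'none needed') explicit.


Verdict: telescoping — difference-of-shifts structure (each term adds \frac{1}{κ + 2}, then subtracts its one-index-advanced value, which the following term adds back) leaves only the first and last pieces standing.
- telescoping: applies; the problem has the shape this method handles.
- the binomial theorem: the summand does not match any term pattern of an expanded binomial power.
- the geometric series formula — the ratio of consecutive terms depends on the index.


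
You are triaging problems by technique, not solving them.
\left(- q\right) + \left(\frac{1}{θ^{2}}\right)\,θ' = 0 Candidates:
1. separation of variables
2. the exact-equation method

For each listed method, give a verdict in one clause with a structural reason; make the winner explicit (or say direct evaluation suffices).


Best approach: separation of variables — the slope splits multiplicatively: q carrying all q-dependence times θ^{2} carrying all θ-dependence — separate and integrate.
- separation of variables: applies; the problem has the shape this method handles.
- the exact-equation method — with no real cross-dependence between the variables, the exact-equation machinery is a detour rather than the natural reading.


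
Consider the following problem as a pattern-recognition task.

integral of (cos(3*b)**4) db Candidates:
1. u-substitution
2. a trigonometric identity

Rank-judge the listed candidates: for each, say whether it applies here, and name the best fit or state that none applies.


Technique: a trigonometric identity — even powers like cos(3*b)**4 never integrate directly; the half-angle identity lowers the degree first.
- u-substitution: no subexpression of the integrand serves as a whole-integral substitution inner — individual terms may offer their own, but none carries its derivative as a factor of the full integrand; a working change of variable would have to be constructed from outside the expression.
- a trigonometric identity — applies; the problem has the shape this method handles.


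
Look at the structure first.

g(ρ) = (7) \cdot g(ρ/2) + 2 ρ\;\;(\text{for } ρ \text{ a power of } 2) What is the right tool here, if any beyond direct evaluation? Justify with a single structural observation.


Best approach: the master substitution — the argument shrinks by the factor 2, so measure the index on a logarithmic scale and the recursion becomes a shift.


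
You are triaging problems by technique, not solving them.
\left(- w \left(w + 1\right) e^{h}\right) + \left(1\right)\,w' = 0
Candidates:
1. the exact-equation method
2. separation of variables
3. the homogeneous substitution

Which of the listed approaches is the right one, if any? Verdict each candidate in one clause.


Method: separation of variables — one side of the product carries the independent variable, the other the unknown — the textbook separation shape. Rearranged, this also fits the Bernoulli template directly; separation reads the product structure as given.
- the exact-equation method: exactness fails on the nose — the mixed partials do not match.
- separation of variables: applies; the problem has the shape this method handles.
- the homogeneous substitution: the ratio substitution does not collapse this equation.


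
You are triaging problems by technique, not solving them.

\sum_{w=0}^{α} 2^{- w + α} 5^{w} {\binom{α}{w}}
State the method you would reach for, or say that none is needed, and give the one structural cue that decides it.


Verdict: the binomial theorem — binomial coefficients against complementary powers of 5 and 2: recognize the binomial expansion and resum.


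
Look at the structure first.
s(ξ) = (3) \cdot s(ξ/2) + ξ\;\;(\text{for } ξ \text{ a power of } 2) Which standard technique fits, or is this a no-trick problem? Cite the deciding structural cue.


Verdict: the master substitution — treat m = log base 2 of ξ as the new clock: one recursion step advances m by one while ξ scales by 2.


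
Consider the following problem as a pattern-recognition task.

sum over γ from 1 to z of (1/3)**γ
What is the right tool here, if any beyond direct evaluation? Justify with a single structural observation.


Method: the geometric series formula — check a ratio of consecutive terms: it is 1/3, independent of the index, so the geometric formula closes the sum.


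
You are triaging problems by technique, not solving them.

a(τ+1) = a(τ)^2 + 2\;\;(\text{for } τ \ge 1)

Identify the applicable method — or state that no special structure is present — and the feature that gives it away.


Technique: no special technique — the unknown enters the rule nonlinearly, not as a weighted sum — no linear method is even well-posed.


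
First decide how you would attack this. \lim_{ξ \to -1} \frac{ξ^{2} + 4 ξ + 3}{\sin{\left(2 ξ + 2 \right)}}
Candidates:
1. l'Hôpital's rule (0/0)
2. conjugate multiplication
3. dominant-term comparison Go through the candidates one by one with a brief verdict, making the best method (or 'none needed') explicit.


Method: l'Hôpital's rule (0/0) — substituting -1 gives 0 over 0; differentiate top and bottom once and re-evaluate. The standard small-argument limits would also carry it; the rule is the systematic route.
- l'Hôpital's rule (0/0): yes, a natural case for it.
- conjugate multiplication — there is no infinity-minus-infinity radical difference to rationalize.
- dominant-term comparison: this limit is not decided by comparing leading-term growth at infinity.


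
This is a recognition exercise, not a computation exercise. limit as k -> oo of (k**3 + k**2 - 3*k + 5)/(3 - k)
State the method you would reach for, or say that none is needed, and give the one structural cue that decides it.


Best approach: dominant-term comparison — growth-rate triage: the leading powers of k decide the limit, everything else is noise. Viewed as a single quotient this is an ∞/∞ form — an at-infinity application of l'Hôpital's rule would also resolve it; comparing leading growth reads the answer without differentiating.


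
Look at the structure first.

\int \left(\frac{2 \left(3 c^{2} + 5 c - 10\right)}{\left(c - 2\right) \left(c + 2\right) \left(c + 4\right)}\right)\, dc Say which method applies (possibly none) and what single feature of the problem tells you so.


Technique: partial fractions — a proper rational integrand whose denominator splits into simpler factors — decompose into partial fractions first.


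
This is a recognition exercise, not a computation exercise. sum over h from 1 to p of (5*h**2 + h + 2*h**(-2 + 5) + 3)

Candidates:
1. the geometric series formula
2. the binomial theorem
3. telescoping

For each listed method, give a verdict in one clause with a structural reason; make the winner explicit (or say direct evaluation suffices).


Method: no special technique — this is bookkeeping, not technique: standard formulas for sums of constant-multiple powers of h apply termwise.
- the geometric series formula: there is no constant term-to-term ratio.
- the binomial theorem: there is no pair of bases whose matched powers would reassemble into a single binomial power.
- telescoping — the summand is not presented as a shifted difference — a telescoping rewrite may exist, but the displayed structure does not offer one.


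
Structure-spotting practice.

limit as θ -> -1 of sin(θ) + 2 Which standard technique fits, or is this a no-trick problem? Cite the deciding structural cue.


Verdict: no special technique — no vanishing denominator and no indeterminate clash at the point — evaluation is immediate.


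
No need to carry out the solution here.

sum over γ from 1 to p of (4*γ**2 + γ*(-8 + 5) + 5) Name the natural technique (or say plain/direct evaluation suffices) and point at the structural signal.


Diagnosis: no special technique — no cancellation, no constant ratio, no binomial weights — just polynomial terms summed directly.


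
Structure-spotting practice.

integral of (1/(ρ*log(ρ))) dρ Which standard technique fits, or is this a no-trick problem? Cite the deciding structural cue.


Best approach: u-substitution — structure check: outer function, inner expression log(ρ), inner derivative as a factor — the classic u = log(ρ) pattern.


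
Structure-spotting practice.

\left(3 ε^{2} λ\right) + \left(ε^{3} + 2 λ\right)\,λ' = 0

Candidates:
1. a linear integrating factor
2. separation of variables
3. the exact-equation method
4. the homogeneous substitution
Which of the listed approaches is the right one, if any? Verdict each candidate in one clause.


Technique: the exact-equation method — this form is already the differential of something: the matching mixed partials of 3 ε^{2} λ and ε^{3} + 2 λ prove it.
- a linear integrating factor — a nonlinear term in the unknown puts this outside the integrating-factor template.
- separation of variables — the two dependences do not factor apart.
- the exact-equation method — applies; the problem has the shape this method handles.
- the homogeneous substitution: solved for the derivative, the right side changes under joint scaling of the two variables.


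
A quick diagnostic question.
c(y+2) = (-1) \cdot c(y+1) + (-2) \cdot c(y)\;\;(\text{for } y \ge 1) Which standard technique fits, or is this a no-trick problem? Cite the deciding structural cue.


Method: the characteristic-root method — no index-dependence in the weights and nothing inhomogeneous: classic characteristic-equation setup.


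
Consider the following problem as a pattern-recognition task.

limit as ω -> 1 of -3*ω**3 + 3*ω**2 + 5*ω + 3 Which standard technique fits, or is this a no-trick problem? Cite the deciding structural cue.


Best approach: no special technique — no denominator vanishes and nothing blows up at 1: direct substitution is the whole computation.


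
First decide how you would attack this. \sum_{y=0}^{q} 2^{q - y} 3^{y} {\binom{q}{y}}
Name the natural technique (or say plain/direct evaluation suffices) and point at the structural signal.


Best approach: the binomial theorem — terms weighting {\binom{q}{y}} against matched powers of 3 and 2 reassemble into (3 + 2)^q by the binomial theorem.


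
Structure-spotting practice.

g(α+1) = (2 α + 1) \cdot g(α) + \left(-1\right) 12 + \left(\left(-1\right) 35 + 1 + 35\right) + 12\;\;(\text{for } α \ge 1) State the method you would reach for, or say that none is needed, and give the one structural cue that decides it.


Diagnosis: a summation factor — the coefficient 2 α + 1 drifts with the index, so no fixed root exists; normalizing by the cumulative product telescopes it.


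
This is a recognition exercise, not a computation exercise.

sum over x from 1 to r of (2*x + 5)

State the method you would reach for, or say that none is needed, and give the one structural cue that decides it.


Method: no special technique — nothing telescopes and nothing is geometric; polynomial terms in x sum term by term.


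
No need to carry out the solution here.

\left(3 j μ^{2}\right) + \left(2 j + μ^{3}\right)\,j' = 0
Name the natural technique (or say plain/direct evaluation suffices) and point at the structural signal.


Best approach: the exact-equation method — the mixed-partials test passes for 3 j μ^{2} and 2 j + μ^{3}, so a potential function exists as presented.


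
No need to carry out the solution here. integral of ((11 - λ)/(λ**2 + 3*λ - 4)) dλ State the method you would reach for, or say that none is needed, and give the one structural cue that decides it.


Verdict: partial fractions — once λ**2 + 3*λ - 4 is factored, each root contributes a simple-fraction term; integrate them one at a time.


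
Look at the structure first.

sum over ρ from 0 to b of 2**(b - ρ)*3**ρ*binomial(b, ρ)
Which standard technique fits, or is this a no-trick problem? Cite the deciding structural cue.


Best approach: the binomial theorem — the binomial coefficients weight matched powers of 3 and 2, which is exactly the expansion of a binomial power.


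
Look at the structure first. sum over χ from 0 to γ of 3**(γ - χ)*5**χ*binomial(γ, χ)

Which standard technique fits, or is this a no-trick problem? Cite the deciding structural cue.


Technique: the binomial theorem — terms weighting binomial(γ, χ) against matched powers of 5 and 3 reassemble into (5 + 3)^γ by the binomial theorem.


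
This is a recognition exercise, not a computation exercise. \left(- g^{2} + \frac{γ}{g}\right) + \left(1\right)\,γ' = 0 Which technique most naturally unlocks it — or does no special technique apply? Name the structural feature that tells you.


Method: a linear integrating factor — the unknown enters only to the first power against a nonzero forcing term — the integrating-factor template applies directly.


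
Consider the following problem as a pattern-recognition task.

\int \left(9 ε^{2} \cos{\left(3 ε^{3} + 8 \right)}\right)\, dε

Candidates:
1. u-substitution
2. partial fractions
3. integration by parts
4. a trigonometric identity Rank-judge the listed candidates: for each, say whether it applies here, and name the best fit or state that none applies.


Diagnosis: u-substitution — the only nontrivial dependence routes through 3 ε^{3} + 8, whose derivative supplies the leftover factor up to a constant multiple — u = 3 ε^{3} + 8 flattens it.
- u-substitution: yes — fits the structure here.
- partial fractions: there is no rational-function structure to decompose.
- integration by parts — a polynomial factor is present, but its partner is not an exp, sine, or cosine of a degree-1 argument, nor a logarithm.
- a trigonometric identity — no identity rewrites this into an easier trigonometric form.


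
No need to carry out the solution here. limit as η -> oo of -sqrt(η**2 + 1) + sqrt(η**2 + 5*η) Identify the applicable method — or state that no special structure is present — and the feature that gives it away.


Method: conjugate multiplication — both pieces blow up but their difference is finite; the conjugate trick rationalizes sqrt(η**2 + 5*η) - sqrt(η**2 + 1).


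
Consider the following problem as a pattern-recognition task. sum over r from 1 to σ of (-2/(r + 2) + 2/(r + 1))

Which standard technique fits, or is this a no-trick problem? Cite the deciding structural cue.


Diagnosis: telescoping — the generic term is a one-step difference of 2/(r + 1), so partial sums shortcut to endpoint evaluation.


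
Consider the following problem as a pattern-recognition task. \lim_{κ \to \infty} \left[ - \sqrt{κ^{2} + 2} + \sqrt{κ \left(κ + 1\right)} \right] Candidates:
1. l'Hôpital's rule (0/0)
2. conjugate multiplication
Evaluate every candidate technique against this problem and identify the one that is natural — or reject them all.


Diagnosis: conjugate multiplication — two divergent pieces with a minus sign between them and a radical in the mix: rationalize \sqrt{κ \left(κ + 1\right)} - \sqrt{κ^{2} + 2} before any limit law applies.
- l'Hôpital's rule (0/0): no quotient structure at all: the clash is ∞ minus ∞, which rationalizing converts into a tractable ratio.
- conjugate multiplication: yes, a natural case for it.


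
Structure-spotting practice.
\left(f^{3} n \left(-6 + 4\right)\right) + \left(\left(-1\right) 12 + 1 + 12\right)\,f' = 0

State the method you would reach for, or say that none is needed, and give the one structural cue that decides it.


Technique: separation of variables — separating collects all f-dependence with the derivative and leaves all n-dependence opposite: variables separate.


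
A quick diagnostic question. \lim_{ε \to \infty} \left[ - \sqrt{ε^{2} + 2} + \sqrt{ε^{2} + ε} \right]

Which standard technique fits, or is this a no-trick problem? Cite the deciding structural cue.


Technique: conjugate multiplication — divergence minus divergence hides a finite answer — expose it by pairing \sqrt{ε^{2} + ε} - \sqrt{ε^{2} + 2} with its conjugate.


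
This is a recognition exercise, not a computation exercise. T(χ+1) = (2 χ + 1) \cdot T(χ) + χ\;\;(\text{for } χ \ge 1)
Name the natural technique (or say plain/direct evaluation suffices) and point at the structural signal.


Method: a summation factor — first-order linear but the coefficient 2 χ + 1 moves with the index — divide by the cumulative product and telescope.


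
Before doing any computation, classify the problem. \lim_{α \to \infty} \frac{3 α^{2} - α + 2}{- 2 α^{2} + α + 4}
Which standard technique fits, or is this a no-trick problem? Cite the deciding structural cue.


Method: dominant-term comparison — divide through by the highest power of α; every lower-order term dies and the dominant terms decide the limit. Differentiating the expression as a single quotient would eventually settle it as well; matching dominant growth settles it immediately.


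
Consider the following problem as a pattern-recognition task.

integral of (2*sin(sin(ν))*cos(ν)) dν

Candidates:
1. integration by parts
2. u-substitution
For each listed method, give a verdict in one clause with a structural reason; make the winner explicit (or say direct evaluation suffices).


Best approach: u-substitution — collected, the integrand has one factor that is, up to a constant, the derivative of an inner expression the rest depends on — substitute for that inner expression.
- integration by parts: there is no nonconstant-polynomial-times-kernel split with an exp, sine, cosine (degree-1 argument), or logarithm partner.
- u-substitution — a fit — the right tool for this form.


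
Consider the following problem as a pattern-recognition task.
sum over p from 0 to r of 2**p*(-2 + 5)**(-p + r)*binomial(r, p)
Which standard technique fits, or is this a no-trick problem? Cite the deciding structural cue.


Diagnosis: the binomial theorem — the summand is term p of a binomial expansion in 2 and (-2 + 5); the whole sum is a single power.


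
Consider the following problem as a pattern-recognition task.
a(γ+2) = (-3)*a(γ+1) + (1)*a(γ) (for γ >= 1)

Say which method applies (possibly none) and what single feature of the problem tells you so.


Verdict: the characteristic-root method — this is the constant-coefficient homogeneous case — the whole solution in γ reduces to a polynomial's roots.


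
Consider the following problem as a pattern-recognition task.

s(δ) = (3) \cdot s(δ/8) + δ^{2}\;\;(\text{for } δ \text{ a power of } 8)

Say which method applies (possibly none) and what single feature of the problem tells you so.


Best approach: the master substitution — the argument contracts 8-fold per step: reindex δ exponentially and solve the linear recurrence in the new index.


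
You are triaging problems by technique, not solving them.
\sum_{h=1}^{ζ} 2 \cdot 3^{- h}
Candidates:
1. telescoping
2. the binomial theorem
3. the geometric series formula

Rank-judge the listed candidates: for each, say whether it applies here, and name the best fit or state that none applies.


Technique: the geometric series formula — consecutive terms stand in a fixed index-free ratio — the geometric sum formula closes it.
- telescoping: neither a shifted-difference shape nor integer-spaced poles are present.
- the binomial theorem — there is no sum-raised-to-a-power identity hiding in these terms.
- the geometric series formula — yes, a natural case for it.


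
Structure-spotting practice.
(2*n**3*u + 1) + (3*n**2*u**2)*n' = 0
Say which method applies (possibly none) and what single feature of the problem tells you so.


Diagnosis: the exact-equation method — the cross partial derivatives of 2*n**3*u + 1 and 3*n**2*u**2 agree, so the left side is the total differential of one potential in u and n.


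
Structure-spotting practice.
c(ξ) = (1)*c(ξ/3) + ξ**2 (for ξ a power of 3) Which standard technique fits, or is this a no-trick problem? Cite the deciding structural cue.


Method: the master substitution — index division is the fingerprint: ξ/3 in the recursive call means substitute ξ = 3^m.


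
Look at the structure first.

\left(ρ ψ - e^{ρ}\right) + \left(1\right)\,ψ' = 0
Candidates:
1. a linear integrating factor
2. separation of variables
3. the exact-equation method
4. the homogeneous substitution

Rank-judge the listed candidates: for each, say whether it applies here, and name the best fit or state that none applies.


Method: a linear integrating factor — first power of ψ, nonzero forcing: the integrating-factor recipe applies verbatim with p = ρ.
- a linear integrating factor — yes — fits the structure here.
- separation of variables: the two dependences are entangled, not a clean product of one-variable pieces.
- the exact-equation method: no potential function has this form as its differential, as written.
- the homogeneous substitution: rescaling both variables together changes the slope, so no ratio substitution collapses it.


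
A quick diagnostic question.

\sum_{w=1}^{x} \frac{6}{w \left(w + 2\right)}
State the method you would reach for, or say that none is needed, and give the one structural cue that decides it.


Verdict: telescoping — \frac{6}{w \left(w + 2\right)} hides a difference of shifted reciprocals — decompose it and the middle of the sum vanishes.


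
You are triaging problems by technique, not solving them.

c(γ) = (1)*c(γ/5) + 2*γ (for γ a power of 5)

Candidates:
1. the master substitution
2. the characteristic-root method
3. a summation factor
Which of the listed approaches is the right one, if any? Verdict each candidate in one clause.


Technique: the master substitution — the call at γ/5 makes this multiplicative recursion; the master-style substitution converts it to additive.
- the master substitution — applies; the problem has the shape this method handles.
- the characteristic-root method — a divided-index call is not the fixed-shift linear shape that characteristic roots solve.
- a summation factor: the recursion divides its index rather than shifting it — there is no previous-term chain for a summation factor to telescope.
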